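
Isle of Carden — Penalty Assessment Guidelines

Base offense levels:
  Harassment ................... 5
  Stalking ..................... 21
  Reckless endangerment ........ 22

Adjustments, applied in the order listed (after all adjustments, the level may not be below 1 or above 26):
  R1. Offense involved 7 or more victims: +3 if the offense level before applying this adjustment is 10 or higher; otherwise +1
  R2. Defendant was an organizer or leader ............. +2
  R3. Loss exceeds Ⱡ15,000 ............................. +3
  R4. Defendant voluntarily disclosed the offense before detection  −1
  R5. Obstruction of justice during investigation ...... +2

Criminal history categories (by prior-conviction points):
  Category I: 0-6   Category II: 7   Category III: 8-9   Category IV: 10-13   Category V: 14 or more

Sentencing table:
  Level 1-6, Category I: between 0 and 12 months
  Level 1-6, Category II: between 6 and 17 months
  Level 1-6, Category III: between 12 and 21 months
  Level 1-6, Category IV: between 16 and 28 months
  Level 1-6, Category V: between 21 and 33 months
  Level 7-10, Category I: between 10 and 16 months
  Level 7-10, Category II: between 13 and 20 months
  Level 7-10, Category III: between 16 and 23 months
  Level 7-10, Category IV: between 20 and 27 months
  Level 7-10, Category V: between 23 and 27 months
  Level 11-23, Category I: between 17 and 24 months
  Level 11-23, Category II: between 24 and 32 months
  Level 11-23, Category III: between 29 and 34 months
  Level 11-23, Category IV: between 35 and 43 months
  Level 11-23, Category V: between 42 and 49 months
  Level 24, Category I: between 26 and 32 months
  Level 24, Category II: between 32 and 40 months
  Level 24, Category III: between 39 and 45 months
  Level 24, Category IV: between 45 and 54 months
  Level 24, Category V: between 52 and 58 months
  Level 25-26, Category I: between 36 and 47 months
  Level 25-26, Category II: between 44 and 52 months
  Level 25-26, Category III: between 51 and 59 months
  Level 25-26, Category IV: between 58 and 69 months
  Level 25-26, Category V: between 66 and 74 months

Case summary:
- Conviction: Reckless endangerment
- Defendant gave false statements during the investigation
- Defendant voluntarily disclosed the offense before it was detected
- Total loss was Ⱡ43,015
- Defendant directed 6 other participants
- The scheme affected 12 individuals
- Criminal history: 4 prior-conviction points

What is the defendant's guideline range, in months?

Base offense level for reckless endangerment: 22.
R1 applies (level before this adjustment is 22 ≥ 10, so +3): 22 + 3 = 25.
R2 applies: 25 + 2 = 27.
R3 applies: 27 + 3 = 30.
R4 applies: 30 − 1 = 29.
R5 applies: 29 + 2 = 31.
Level 31 exceeds the maximum of 26; capped at 26.
Final offense level: 26.
Criminal history: 4 prior points → Category I (0-6).
Level 26 falls in the 25-26 band.
Grid: Level 25-26 × Category I = 36-47 months.

36-47 months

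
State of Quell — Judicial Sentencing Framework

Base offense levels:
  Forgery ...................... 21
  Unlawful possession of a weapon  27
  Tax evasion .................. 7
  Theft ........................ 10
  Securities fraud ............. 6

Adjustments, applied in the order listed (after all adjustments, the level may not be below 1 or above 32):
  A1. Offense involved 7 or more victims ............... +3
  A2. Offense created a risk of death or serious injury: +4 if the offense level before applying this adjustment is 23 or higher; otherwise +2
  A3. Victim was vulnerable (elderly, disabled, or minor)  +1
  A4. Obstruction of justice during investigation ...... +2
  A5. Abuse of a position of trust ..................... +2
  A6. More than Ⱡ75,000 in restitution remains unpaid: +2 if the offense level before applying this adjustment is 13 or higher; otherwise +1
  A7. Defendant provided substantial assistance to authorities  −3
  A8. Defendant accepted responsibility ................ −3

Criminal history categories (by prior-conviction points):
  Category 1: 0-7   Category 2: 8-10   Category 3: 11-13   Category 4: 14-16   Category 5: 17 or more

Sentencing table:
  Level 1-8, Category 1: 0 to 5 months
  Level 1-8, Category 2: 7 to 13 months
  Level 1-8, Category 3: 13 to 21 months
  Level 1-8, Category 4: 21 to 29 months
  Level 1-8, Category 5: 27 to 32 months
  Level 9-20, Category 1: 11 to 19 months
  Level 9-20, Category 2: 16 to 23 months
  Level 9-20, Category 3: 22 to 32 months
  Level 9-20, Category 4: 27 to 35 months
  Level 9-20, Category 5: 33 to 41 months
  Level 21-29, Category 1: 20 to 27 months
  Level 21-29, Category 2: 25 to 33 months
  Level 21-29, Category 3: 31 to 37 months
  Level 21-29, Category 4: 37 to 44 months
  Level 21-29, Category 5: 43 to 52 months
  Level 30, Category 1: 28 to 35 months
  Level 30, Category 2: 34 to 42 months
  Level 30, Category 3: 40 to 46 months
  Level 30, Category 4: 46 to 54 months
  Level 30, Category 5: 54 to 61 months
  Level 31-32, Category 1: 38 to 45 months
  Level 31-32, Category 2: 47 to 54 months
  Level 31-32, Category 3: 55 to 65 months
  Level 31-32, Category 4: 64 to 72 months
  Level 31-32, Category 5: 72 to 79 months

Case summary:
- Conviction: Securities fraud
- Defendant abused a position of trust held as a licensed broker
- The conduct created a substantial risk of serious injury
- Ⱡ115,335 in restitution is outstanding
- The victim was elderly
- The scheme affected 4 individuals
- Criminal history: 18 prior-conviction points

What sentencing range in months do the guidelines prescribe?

Base offense level for securities fraud: 6.
A2 applies (level before this adjustment is 6 < 23, so +2): 6 + 2 = 8.
A3 applies: 8 + 1 = 9.
A5 applies: 9 + 2 = 11.
A6 applies (level before this adjustment is 11 < 13, so +1): 11 + 1 = 12.
A8 does not apply.
Final offense level: 12.
Criminal history: 18 prior points → Category 5 (17+).
Level 12 falls in the 9-20 band.
Grid: Level 9-20 × Category 5 = 33-41 months.

33-41 months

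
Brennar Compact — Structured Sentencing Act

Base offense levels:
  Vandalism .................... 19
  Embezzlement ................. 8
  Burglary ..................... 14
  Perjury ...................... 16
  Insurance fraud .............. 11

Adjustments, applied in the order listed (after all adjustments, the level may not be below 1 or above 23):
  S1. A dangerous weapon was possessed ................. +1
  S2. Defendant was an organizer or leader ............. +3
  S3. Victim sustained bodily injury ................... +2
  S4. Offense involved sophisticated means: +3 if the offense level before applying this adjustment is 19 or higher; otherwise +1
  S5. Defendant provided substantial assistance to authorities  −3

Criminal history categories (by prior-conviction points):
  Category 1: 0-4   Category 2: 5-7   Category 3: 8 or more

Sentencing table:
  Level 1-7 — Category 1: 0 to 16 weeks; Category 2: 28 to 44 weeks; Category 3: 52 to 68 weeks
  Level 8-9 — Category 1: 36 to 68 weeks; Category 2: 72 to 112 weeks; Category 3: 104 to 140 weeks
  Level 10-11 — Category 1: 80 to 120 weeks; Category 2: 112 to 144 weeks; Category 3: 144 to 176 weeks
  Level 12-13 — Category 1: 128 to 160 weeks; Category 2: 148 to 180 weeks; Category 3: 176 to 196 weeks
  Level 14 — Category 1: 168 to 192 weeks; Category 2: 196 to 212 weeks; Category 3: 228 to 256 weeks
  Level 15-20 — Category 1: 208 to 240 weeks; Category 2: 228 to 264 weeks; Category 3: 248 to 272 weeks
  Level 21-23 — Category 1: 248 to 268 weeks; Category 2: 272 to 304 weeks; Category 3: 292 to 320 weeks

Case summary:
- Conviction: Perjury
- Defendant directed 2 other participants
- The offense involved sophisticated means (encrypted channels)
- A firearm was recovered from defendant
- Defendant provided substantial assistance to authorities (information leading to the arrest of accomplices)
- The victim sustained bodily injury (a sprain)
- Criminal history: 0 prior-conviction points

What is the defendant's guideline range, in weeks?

248-268 weeks

Base offense level for perjury: 16.
S1 applies: 16 + 1 = 17.
S2 applies: 17 + 3 = 20.
S3 applies: 20 + 2 = 22.
S4 applies (level before this adjustment is 22 ≥ 19, so +3): 22 + 3 = 25.
S5 applies: 25 − 3 = 22.
Final offense level: 22.
Criminal history: 0 prior points → Category 1 (0-4).
Level 22 falls in the 21-23 band.
Grid: Level 21-23 × Category 1 = 248-268 weeks.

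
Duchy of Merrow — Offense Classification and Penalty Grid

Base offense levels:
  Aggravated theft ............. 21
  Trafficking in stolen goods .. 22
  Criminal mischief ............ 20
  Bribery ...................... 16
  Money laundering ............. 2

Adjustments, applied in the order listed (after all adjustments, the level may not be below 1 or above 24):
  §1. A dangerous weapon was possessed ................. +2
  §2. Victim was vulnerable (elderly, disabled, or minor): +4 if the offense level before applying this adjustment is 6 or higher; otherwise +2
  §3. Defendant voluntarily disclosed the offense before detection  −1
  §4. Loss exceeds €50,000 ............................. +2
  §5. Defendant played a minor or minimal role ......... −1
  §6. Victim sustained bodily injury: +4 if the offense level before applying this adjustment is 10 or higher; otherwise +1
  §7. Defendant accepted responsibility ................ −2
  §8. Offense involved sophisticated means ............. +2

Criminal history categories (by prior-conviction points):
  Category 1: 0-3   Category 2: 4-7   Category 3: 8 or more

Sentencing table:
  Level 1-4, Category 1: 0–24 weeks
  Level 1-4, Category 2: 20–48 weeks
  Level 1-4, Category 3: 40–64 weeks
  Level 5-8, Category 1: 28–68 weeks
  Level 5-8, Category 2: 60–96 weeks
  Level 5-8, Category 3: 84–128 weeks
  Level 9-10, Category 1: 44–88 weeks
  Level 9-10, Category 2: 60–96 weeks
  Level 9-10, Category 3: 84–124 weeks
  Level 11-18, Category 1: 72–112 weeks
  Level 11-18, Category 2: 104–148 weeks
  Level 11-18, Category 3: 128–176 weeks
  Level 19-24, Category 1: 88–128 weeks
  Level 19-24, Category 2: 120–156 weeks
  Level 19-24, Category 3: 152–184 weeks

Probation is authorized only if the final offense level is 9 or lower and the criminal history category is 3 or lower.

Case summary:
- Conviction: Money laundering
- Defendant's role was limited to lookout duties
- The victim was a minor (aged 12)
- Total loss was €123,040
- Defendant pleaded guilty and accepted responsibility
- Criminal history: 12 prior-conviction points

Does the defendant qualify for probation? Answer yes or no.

Base offense level for money laundering: 2.
§1 does not apply.
§2 applies (level before this adjustment is 2 < 6, so +2): 2 + 2 = 4.
§4 applies: 4 + 2 = 6.
§5 applies: 6 − 1 = 5.
§7 applies: 5 − 2 = 3.
Final offense level: 3.
Criminal history: 12 prior points → Category 3 (8+).
Level 3 falls in the 1-4 band.
Grid: Level 1-4 × Category 3 = 40-64 weeks.
Probation check: level 3 ≤ 9 and category 3 ≤ 3 → eligible.

Yes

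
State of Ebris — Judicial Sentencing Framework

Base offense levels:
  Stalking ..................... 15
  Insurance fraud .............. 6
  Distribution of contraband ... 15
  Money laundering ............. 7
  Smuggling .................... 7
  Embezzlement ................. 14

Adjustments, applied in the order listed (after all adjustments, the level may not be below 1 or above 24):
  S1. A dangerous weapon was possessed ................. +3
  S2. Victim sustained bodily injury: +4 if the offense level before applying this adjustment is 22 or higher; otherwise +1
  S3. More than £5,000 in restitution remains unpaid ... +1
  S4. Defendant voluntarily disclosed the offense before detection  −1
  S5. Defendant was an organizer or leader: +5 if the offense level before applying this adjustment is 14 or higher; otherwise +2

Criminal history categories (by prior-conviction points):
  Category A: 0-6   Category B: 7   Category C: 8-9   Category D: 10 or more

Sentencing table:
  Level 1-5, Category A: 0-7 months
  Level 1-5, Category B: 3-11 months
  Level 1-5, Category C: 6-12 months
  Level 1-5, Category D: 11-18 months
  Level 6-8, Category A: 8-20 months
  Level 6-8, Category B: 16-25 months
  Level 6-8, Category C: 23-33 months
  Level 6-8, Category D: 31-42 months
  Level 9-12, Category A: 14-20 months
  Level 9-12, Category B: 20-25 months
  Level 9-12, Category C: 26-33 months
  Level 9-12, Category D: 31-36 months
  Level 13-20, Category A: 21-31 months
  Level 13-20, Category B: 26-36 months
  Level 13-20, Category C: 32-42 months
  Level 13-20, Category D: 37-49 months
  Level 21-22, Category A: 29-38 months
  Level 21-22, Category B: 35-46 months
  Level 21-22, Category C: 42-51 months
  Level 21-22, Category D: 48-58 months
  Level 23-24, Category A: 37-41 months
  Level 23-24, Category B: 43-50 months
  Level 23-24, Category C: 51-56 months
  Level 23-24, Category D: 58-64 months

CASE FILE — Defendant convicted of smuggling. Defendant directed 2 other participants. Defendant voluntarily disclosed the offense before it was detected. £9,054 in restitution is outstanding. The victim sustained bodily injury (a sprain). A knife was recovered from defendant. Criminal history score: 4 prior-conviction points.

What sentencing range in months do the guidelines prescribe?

21-31 months

Base offense level for smuggling: 7.
S1 applies: 7 + 3 = 10.
S2 applies (level before this adjustment is 10 < 22, so +1): 10 + 1 = 11.
S3 applies: 11 + 1 = 12.
S4 applies: 12 − 1 = 11.
S5 applies (level before this adjustment is 11 < 14, so +2): 11 + 2 = 13.
Final offense level: 13.
Criminal history: 4 prior points → Category A (0-6).
Level 13 falls in the 13-20 band.
Grid: Level 13-20 × Category A = 21-31 months.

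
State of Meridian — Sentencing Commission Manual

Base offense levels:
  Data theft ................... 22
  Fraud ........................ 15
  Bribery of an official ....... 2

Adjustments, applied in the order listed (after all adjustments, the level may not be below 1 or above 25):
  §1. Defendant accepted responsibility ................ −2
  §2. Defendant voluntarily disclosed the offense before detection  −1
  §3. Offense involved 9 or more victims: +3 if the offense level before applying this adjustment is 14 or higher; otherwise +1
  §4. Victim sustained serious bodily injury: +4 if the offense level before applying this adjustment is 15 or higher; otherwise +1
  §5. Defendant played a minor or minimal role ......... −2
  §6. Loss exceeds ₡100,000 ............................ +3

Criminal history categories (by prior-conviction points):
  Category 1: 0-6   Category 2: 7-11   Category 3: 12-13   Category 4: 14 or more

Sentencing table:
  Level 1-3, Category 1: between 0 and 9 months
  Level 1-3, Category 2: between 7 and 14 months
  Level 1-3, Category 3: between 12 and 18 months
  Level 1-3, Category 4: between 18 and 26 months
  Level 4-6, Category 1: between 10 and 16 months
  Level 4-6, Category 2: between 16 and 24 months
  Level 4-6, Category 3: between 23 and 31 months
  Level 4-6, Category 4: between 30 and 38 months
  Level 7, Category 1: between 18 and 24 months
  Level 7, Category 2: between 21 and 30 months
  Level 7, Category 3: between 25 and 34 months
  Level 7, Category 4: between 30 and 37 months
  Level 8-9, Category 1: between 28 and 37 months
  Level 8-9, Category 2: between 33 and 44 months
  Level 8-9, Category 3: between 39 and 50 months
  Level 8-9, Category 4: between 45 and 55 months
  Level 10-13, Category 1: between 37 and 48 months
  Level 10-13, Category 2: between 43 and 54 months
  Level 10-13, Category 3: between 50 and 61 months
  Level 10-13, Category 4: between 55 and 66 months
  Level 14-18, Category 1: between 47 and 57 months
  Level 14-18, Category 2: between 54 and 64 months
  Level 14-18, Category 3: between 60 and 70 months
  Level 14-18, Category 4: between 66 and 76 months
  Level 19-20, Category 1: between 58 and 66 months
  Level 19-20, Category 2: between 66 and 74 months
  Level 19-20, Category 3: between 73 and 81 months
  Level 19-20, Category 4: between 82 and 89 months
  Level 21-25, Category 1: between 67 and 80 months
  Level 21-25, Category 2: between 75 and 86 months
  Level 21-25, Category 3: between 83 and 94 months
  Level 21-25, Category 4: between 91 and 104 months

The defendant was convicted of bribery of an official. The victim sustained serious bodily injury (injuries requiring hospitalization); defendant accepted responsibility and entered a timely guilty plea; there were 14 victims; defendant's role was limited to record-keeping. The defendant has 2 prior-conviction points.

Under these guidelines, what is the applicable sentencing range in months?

0-9 months

Base offense level for bribery of an official: 2.
§1 applies: 2 − 2 = 0.
§3 applies (level before this adjustment is 0 < 14, so +1): 0 + 1 = 1.
§4 applies (level before this adjustment is 1 < 15, so +1): 1 + 1 = 2.
§5 applies: 2 − 2 = 0.
Level 0 is below the minimum of 1; floored at 1.
Final offense level: 1.
Criminal history: 2 prior points → Category 1 (0-6).
Level 1 falls in the 1-3 band.
Grid: Level 1-3 × Category 1 = 0-9 months.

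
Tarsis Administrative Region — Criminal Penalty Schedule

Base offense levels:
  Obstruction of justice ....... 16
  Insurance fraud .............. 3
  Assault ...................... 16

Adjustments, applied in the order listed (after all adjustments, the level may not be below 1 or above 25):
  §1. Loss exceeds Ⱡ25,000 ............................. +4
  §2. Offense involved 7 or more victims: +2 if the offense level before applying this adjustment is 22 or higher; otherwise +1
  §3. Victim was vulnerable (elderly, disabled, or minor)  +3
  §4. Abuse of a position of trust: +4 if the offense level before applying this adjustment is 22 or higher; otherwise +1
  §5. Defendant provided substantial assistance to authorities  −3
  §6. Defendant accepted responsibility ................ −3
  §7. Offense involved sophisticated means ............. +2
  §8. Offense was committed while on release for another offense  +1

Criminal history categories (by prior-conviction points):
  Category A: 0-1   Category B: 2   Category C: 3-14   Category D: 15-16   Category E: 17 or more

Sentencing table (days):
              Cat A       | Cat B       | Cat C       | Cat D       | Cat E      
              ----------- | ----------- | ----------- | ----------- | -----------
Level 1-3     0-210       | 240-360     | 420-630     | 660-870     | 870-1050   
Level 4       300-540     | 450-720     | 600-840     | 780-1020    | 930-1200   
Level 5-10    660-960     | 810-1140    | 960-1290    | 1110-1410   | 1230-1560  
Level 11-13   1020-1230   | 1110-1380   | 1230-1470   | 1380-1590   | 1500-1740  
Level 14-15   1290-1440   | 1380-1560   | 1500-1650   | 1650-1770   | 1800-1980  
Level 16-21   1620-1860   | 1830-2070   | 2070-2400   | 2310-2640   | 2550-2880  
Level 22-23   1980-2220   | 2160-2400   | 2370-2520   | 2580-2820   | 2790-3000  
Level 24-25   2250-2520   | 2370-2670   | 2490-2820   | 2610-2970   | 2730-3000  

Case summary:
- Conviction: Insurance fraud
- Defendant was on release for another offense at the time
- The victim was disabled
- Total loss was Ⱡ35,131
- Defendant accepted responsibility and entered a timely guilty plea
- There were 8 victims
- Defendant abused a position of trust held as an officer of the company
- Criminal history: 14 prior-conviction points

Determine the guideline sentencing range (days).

960-1290 days

Base offense level for insurance fraud: 3.
§1 applies: 3 + 4 = 7.
§2 applies (level before this adjustment is 7 < 22, so +1): 7 + 1 = 8.
§3 applies: 8 + 3 = 11.
§4 applies (level before this adjustment is 11 < 22, so +1): 11 + 1 = 12.
§6 applies: 12 − 3 = 9.
§8 applies: 9 + 1 = 10.
Final offense level: 10.
Criminal history: 14 prior points → Category C (3-14).
Level 10 falls in the 5-10 band.
Grid: Level 5-10 × Category C = 960-1290 days.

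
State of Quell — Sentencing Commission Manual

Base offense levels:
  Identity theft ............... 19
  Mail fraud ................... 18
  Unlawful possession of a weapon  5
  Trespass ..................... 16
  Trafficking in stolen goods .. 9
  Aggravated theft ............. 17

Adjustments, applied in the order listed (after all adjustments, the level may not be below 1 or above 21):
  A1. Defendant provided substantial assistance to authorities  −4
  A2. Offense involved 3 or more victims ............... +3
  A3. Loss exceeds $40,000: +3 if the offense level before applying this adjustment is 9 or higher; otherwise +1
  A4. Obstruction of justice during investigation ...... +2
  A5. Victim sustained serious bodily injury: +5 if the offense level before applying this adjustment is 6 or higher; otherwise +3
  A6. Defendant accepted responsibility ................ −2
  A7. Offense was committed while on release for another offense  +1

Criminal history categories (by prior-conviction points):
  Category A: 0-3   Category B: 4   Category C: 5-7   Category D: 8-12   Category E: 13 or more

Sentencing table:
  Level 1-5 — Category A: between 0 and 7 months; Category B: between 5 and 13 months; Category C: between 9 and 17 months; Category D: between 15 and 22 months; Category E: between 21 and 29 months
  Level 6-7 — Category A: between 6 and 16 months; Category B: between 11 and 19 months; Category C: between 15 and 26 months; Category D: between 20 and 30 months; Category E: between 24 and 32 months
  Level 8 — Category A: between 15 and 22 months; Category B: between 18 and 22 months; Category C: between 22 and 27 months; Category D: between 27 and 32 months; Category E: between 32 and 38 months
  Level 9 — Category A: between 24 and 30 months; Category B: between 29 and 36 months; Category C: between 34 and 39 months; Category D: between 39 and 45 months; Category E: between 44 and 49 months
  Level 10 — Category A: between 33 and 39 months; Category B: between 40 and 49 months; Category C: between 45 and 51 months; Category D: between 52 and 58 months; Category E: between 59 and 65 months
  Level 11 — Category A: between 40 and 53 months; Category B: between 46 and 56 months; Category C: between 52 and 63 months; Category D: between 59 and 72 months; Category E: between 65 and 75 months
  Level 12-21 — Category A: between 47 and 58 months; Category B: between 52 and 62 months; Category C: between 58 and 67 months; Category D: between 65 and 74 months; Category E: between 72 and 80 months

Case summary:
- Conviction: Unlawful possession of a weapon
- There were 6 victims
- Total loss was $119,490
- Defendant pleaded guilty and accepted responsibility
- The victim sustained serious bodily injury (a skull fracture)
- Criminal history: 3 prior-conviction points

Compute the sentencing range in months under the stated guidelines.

Base offense level for unlawful possession of a weapon: 5.
A2 applies: 5 + 3 = 8.
A3 applies (level before this adjustment is 8 < 9, so +1): 8 + 1 = 9.
A5 applies (level before this adjustment is 9 ≥ 6, so +5): 9 + 5 = 14.
A6 applies: 14 − 2 = 12.
Final offense level: 12.
Criminal history: 3 prior points → Category A (0-3).
Level 12 falls in the 12-21 band.
Grid: Level 12-21 × Category A = 47-58 months.

47-58 months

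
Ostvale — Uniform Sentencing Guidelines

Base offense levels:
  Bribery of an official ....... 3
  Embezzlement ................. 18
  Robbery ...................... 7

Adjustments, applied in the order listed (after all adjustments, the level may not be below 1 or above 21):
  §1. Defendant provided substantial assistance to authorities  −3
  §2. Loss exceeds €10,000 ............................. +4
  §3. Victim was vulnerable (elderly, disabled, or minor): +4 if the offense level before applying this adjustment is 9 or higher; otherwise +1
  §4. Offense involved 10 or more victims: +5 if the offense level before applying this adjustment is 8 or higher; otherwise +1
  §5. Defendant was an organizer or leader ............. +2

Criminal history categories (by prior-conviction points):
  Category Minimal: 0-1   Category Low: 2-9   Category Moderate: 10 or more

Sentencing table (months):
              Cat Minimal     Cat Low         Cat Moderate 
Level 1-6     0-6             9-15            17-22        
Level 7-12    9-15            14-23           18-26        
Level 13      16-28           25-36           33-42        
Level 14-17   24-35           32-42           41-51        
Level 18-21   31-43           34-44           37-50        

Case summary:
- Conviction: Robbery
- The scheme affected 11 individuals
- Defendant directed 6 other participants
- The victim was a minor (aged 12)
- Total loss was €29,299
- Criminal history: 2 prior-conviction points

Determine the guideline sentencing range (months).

Base offense level for robbery: 7.
§2 applies: 7 + 4 = 11.
§3 applies (level before this adjustment is 11 ≥ 9, so +4): 11 + 4 = 15.
§4 applies (level before this adjustment is 15 ≥ 8, so +5): 15 + 5 = 20.
§5 applies: 20 + 2 = 22.
Level 22 exceeds the maximum of 21; capped at 21.
Final offense level: 21.
Criminal history: 2 prior points → Category Low (2-9).
Level 21 falls in the 18-21 band.
Grid: Level 18-21 × Category Low = 34-44 months.

34-44 months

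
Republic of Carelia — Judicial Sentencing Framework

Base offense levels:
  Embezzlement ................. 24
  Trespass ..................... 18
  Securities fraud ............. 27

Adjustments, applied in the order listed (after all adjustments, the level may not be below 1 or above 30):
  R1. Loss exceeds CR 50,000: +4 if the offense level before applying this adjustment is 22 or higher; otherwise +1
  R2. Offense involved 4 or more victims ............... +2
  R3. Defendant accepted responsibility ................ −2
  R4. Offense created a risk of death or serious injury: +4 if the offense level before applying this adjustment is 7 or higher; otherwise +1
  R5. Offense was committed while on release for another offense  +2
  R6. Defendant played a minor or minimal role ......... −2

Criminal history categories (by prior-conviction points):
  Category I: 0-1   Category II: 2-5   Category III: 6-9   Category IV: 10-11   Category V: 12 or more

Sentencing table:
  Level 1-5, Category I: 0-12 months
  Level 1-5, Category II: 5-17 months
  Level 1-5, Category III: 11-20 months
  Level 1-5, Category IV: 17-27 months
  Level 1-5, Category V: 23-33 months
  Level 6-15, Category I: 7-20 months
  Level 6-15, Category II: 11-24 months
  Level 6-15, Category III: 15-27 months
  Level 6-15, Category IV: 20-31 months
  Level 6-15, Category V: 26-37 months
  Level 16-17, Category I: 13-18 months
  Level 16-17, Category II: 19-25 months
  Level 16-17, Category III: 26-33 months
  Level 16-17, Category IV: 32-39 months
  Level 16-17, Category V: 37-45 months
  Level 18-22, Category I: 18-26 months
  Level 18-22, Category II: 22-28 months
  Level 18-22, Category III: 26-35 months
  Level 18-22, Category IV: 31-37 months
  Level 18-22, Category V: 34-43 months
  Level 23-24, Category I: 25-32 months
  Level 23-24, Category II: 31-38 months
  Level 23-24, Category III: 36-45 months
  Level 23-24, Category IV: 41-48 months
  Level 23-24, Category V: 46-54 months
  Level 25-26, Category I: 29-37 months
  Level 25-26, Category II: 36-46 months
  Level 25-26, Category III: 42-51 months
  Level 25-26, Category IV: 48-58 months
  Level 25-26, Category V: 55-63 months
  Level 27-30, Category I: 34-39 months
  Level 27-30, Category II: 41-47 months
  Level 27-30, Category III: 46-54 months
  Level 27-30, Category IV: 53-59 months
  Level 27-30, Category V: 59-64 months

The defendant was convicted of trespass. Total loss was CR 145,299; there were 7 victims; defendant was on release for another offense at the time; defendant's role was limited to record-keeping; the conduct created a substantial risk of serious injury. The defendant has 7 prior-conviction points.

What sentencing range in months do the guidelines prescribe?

42-51 months

Base offense level for trespass: 18.
R1 applies (level before this adjustment is 18 < 22, so +1): 18 + 1 = 19.
R2 applies: 19 + 2 = 21.
R3 does not apply.
R4 applies (level before this adjustment is 21 ≥ 7, so +4): 21 + 4 = 25.
R5 applies: 25 + 2 = 27.
R6 applies: 27 − 2 = 25.
Final offense level: 25.
Criminal history: 7 prior points → Category III (6-9).
Level 25 falls in the 25-26 band.
Grid: Level 25-26 × Category III = 42-51 months.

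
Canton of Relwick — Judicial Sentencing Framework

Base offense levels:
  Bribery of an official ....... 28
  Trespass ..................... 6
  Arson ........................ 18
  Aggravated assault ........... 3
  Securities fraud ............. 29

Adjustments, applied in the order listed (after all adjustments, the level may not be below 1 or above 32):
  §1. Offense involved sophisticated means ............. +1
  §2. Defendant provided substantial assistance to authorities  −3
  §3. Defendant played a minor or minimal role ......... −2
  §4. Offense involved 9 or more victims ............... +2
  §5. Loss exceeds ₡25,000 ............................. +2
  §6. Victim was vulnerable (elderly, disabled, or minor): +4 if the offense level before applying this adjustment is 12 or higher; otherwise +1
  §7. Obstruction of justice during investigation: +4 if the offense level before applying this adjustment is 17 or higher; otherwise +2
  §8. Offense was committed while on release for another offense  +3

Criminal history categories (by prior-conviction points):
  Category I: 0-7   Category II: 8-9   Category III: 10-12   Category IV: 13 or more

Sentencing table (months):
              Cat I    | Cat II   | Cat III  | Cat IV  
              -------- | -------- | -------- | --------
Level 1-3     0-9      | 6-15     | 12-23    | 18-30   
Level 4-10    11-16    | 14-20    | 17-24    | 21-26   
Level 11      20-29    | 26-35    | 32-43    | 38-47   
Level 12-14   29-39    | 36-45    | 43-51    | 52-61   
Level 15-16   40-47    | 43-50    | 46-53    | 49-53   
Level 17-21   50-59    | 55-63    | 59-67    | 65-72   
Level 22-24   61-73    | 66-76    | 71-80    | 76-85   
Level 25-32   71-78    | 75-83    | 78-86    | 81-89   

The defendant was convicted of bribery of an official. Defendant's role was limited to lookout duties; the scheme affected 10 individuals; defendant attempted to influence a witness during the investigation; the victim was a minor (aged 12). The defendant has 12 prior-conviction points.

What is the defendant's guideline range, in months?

Base offense level for bribery of an official: 28.
§1 does not apply.
§3 applies: 28 − 2 = 26.
§4 applies: 26 + 2 = 28.
§6 applies (level before this adjustment is 28 ≥ 12, so +4): 28 + 4 = 32.
§7 applies (level before this adjustment is 32 ≥ 17, so +4): 32 + 4 = 36.
§8 does not apply.
Level 36 exceeds the maximum of 32; capped at 32.
Final offense level: 32.
Criminal history: 12 prior points → Category III (10-12).
Level 32 falls in the 25-32 band.
Grid: Level 25-32 × Category III = 78-86 months.

78-86 months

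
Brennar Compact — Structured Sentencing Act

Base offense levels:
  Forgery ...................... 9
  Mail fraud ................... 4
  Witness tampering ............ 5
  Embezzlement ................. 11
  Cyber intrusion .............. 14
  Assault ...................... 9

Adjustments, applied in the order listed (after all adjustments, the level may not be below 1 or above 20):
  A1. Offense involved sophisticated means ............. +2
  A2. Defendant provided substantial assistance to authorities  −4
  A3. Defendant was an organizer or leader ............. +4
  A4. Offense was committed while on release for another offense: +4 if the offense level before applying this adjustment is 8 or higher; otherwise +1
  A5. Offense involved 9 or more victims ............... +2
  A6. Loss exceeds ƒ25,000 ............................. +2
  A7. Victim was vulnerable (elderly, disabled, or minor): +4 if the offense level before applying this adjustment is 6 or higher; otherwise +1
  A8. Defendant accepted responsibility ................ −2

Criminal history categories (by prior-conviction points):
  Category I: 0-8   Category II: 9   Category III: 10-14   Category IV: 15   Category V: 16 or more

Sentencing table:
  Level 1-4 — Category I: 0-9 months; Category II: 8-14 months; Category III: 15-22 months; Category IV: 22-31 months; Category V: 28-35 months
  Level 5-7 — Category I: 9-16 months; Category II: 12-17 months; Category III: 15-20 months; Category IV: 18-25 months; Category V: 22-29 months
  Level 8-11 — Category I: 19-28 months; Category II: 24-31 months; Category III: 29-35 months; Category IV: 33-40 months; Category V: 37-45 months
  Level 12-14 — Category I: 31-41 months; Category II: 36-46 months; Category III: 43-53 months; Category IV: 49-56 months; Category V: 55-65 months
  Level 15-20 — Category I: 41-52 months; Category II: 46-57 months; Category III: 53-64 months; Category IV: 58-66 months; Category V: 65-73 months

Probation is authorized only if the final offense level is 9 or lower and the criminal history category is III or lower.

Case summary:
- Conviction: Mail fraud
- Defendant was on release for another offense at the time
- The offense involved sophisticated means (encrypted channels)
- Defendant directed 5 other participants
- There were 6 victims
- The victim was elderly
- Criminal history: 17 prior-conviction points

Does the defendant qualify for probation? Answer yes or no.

Base offense level for mail fraud: 4.
A1 applies: 4 + 2 = 6.
A3 applies: 6 + 4 = 10.
A4 applies (level before this adjustment is 10 ≥ 8, so +4): 10 + 4 = 14.
A6 does not apply.
A7 applies (level before this adjustment is 14 ≥ 6, so +4): 14 + 4 = 18.
A8 does not apply.
Final offense level: 18.
Criminal history: 17 prior points → Category V (16+).
Level 18 falls in the 15-20 band.
Grid: Level 15-20 × Category V = 65-73 months.
Probation check: level 18 > 9 and category V > III → not eligible.

No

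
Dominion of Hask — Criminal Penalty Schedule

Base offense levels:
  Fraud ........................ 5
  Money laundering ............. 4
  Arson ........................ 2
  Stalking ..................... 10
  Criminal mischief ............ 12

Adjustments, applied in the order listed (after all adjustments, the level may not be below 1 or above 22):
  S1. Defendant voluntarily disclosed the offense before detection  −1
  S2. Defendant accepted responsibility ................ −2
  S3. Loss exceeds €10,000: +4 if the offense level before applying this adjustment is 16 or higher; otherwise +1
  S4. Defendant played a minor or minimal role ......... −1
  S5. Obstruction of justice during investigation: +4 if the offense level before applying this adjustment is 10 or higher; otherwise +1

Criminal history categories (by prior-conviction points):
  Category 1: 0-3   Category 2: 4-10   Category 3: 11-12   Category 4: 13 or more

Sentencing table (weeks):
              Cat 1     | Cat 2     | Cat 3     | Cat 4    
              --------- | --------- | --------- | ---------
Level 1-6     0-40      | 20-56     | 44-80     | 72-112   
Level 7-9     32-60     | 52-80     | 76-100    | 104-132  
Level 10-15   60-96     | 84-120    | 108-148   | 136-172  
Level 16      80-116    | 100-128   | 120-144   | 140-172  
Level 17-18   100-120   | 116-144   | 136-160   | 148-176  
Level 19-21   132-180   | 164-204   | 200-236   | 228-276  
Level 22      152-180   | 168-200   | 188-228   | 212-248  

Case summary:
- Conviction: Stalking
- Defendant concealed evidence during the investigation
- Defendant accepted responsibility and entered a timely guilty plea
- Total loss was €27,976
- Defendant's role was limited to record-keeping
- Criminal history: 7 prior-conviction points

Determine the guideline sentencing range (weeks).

Base offense level for stalking: 10.
S1 does not apply.
S2 applies: 10 − 2 = 8.
S3 applies (level before this adjustment is 8 < 16, so +1): 8 + 1 = 9.
S4 applies: 9 − 1 = 8.
S5 applies (level before this adjustment is 8 < 10, so +1): 8 + 1 = 9.
Final offense level: 9.
Criminal history: 7 prior points → Category 2 (4-10).
Level 9 falls in the 7-9 band.
Grid: Level 7-9 × Category 2 = 52-80 weeks.

52-80 weeks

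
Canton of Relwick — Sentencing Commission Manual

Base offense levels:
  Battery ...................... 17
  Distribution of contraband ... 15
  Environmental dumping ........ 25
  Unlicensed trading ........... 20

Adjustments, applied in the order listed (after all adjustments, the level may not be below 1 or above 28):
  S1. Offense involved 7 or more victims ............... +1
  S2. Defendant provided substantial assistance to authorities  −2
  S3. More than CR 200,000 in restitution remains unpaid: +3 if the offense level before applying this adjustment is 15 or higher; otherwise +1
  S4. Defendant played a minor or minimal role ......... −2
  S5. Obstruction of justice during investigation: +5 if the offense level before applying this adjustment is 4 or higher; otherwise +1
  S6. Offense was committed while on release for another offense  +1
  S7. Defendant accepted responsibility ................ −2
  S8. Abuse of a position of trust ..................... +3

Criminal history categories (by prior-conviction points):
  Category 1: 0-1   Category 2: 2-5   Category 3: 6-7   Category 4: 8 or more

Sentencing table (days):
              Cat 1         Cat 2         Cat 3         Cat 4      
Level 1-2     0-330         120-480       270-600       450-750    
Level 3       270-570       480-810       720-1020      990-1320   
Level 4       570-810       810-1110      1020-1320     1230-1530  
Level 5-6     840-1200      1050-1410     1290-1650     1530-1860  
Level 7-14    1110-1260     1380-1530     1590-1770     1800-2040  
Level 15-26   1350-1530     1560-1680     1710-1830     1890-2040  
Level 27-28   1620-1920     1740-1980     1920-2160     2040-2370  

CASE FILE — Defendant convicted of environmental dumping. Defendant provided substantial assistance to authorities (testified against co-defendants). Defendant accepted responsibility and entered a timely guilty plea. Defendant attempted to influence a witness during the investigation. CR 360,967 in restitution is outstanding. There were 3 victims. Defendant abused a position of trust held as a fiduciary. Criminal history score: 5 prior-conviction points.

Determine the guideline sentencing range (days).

Base offense level for environmental dumping: 25.
S2 applies: 25 − 2 = 23.
S3 applies (level before this adjustment is 23 ≥ 15, so +3): 23 + 3 = 26.
S4 does not apply.
S5 applies (level before this adjustment is 26 ≥ 4, so +5): 26 + 5 = 31.
S7 applies: 31 − 2 = 29.
S8 applies: 29 + 3 = 32.
Level 32 exceeds the maximum of 28; capped at 28.
Final offense level: 28.
Criminal history: 5 prior points → Category 2 (2-5).
Level 28 falls in the 27-28 band.
Grid: Level 27-28 × Category 2 = 1740-1980 days.

1740-1980 days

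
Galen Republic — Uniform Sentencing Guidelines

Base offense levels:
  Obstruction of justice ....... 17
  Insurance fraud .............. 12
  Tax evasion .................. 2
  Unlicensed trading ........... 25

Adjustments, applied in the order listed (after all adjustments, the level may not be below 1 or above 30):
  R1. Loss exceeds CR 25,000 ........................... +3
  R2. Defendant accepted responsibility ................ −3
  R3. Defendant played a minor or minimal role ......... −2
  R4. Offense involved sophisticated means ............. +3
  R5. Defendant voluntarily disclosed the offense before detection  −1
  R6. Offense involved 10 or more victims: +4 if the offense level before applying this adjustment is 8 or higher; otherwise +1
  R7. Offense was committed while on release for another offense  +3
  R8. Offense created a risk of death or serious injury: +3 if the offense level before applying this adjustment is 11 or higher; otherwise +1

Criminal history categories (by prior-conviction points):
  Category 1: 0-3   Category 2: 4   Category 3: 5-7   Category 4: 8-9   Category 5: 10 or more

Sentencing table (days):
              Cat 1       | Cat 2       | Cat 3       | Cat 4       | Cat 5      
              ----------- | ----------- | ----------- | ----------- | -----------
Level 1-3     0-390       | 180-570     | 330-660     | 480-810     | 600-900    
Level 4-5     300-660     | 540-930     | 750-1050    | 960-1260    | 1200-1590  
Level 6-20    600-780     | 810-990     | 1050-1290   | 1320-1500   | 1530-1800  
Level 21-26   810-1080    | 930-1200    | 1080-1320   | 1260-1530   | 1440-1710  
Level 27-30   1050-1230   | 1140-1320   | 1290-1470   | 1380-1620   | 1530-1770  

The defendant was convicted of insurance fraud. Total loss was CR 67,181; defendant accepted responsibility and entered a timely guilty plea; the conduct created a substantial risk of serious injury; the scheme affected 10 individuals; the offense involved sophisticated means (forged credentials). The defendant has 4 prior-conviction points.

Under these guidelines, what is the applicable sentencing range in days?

930-1200 days

Base offense level for insurance fraud: 12.
R1 applies: 12 + 3 = 15.
R2 applies: 15 − 3 = 12.
R4 applies: 12 + 3 = 15.
R5 does not apply.
R6 applies (level before this adjustment is 15 ≥ 8, so +4): 15 + 4 = 19.
R7 does not apply.
R8 applies (level before this adjustment is 19 ≥ 11, so +3): 19 + 3 = 22.
Final offense level: 22.
Criminal history: 4 prior points → Category 2 (4).
Level 22 falls in the 21-26 band.
Grid: Level 21-26 × Category 2 = 930-1200 days.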